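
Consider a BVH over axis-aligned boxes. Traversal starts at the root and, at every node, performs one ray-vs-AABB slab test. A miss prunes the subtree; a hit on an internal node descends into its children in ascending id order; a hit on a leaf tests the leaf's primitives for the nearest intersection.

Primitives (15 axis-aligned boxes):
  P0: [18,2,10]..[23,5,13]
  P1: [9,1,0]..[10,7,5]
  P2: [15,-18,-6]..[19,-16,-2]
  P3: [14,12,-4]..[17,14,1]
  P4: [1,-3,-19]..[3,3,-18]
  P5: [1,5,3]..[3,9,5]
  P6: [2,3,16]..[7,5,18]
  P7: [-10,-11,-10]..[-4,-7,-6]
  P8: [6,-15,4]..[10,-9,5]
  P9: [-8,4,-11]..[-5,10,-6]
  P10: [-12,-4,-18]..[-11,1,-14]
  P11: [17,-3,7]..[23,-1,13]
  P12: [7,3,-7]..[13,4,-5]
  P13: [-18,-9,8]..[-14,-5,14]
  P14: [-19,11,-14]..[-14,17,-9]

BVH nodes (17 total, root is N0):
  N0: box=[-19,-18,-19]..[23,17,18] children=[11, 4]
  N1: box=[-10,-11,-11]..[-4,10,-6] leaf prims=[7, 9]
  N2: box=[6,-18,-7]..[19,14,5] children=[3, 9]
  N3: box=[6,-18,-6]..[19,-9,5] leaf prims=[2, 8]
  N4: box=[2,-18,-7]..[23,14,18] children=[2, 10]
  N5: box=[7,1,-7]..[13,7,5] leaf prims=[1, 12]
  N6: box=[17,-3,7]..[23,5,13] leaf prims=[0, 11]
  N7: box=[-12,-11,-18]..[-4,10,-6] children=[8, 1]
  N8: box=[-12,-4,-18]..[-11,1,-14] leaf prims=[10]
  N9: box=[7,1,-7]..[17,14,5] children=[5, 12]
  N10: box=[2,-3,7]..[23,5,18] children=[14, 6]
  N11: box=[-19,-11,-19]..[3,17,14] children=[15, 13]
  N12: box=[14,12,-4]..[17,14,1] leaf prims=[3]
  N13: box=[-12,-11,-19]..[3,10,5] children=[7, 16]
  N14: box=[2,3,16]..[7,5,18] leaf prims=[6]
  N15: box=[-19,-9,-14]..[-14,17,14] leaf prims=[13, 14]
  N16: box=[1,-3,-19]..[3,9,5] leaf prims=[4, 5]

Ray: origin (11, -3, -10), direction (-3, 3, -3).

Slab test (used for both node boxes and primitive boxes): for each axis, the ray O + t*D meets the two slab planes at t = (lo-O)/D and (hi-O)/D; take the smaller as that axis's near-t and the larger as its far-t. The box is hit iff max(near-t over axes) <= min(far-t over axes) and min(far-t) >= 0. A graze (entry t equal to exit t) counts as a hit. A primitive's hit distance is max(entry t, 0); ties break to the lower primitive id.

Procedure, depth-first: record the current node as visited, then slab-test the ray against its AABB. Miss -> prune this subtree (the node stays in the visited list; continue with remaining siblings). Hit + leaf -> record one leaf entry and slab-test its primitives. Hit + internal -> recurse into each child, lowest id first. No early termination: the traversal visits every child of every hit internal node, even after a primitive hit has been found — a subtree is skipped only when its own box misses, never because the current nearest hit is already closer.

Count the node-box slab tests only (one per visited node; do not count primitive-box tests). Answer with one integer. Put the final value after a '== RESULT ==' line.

Traverse from the root:
N0 x:[-4,10] y:[-5,20/3] z:[-28/3,3] -> hit [-4,3], descend [4, 11]
  N4 x:[-4,3] y:[-5,17/3] z:[-28/3,-1] -> miss, prune
  N11 x:[8/3,10] y:[-8/3,20/3] z:[-8,3] -> hit [8/3,3], descend [13, 15]
    N13 x:[8/3,23/3] y:[-8/3,13/3] z:[-5,3] -> hit [8/3,3], descend [7, 16]
      N7 x:[5,23/3] y:[-8/3,13/3] z:[-4/3,8/3] -> miss, prune
      N16 x:[8/3,10/3] y:[0,4] z:[-5,3] -> hit [8/3,3] leaf, test {P4(miss), P5(miss)}
    N15 x:[25/3,10] y:[-2,20/3] z:[-8,4/3] -> miss, prune

Visited [0, 4, 11, 13, 7, 16, 15]. Tests: 7 box, 1 leaf. Nearest: miss.

== RESULT ==
7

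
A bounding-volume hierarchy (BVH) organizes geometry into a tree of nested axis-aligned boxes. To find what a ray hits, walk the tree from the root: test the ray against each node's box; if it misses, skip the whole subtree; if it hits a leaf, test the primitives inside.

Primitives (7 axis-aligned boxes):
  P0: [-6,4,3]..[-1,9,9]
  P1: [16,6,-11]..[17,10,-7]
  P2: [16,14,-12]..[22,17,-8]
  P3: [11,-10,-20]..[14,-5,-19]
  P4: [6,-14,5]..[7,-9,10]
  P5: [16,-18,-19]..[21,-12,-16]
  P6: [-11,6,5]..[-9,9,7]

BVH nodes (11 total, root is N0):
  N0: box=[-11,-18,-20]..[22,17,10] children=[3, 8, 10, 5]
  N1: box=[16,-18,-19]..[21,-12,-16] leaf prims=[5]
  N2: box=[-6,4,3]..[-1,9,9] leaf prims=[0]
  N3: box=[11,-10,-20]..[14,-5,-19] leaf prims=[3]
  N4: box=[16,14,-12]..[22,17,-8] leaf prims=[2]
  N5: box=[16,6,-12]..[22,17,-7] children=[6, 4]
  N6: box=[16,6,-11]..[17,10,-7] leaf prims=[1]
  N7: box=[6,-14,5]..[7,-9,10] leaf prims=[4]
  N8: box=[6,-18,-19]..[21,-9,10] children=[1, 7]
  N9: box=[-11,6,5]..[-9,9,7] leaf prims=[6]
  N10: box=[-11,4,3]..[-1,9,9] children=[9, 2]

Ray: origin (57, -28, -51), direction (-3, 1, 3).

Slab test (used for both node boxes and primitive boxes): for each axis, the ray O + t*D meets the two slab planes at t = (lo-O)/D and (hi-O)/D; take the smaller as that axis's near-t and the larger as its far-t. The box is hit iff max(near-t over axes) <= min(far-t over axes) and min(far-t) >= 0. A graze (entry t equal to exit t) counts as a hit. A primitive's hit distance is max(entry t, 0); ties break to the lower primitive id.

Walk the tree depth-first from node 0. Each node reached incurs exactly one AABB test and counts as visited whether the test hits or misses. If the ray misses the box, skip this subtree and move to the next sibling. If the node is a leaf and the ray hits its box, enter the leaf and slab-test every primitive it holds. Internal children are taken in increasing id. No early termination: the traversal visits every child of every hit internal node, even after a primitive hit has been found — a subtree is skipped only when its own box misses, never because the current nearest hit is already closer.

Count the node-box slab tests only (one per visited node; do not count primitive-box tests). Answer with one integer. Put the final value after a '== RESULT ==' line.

Walk:
N0 x:[35/3,68/3] y:[10,45] z:[31/3,61/3] -> hit [35/3,61/3], descend [3, 5, 8, 10]
  N3 x:[43/3,46/3] y:[18,23] z:[31/3,32/3] -> miss, prune
  N5 x:[35/3,41/3] y:[34,45] z:[13,44/3] -> miss, prune
  N8 x:[12,17] y:[10,19] z:[32/3,61/3] -> hit [12,17], descend [1, 7]
    N1 x:[12,41/3] y:[10,16] z:[32/3,35/3] -> miss, prune
    N7 x:[50/3,17] y:[14,19] z:[56/3,61/3] -> miss, prune
  N10 x:[58/3,68/3] y:[32,37] z:[18,20] -> miss, prune

Visited [0, 3, 5, 8, 1, 7, 10]. Tests: 7 box, 0 leaf. Nearest: miss.

== RESULT ==
7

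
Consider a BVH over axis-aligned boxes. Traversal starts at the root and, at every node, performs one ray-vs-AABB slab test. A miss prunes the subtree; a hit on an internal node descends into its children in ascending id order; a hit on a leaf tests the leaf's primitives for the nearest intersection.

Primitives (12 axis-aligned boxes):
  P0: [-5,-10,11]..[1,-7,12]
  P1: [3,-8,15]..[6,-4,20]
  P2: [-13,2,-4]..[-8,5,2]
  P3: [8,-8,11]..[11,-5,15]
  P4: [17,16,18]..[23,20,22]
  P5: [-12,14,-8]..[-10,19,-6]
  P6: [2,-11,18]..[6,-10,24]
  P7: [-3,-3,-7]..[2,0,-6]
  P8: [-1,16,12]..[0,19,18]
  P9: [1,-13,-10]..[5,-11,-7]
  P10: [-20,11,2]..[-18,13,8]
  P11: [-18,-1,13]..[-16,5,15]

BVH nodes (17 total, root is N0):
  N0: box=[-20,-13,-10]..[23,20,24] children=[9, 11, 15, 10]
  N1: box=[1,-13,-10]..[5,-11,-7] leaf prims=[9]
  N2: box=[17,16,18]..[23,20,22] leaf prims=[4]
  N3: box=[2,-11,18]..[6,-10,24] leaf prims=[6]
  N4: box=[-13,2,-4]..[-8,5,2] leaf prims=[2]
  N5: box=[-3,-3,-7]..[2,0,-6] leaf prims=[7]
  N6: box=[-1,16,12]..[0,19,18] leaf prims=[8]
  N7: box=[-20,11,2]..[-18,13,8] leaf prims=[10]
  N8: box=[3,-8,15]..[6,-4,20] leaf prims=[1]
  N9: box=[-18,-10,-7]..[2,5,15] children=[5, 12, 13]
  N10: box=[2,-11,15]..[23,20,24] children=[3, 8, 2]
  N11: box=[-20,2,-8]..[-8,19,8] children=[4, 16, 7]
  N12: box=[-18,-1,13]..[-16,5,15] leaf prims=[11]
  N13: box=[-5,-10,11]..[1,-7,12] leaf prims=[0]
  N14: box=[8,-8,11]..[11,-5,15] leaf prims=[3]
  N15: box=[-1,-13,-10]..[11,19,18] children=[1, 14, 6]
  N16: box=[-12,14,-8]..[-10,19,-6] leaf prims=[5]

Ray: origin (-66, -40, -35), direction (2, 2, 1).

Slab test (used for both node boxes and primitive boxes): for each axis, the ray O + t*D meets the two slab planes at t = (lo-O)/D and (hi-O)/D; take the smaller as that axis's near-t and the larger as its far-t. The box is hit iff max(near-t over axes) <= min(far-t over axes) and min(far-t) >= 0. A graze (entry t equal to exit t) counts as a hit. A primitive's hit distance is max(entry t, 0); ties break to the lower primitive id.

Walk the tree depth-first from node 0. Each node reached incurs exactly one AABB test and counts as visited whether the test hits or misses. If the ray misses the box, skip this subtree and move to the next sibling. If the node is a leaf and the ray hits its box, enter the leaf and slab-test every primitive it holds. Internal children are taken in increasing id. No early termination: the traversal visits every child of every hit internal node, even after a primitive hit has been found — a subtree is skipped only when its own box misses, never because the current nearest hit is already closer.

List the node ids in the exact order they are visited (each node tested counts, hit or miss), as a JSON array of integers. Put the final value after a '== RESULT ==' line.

Walk:
N0 x:[23,89/2] y:[27/2,30] z:[25,59] -> hit [25,30], descend [9, 10, 11, 15]
  N9 x:[24,34] y:[15,45/2] z:[28,50] -> miss, prune
  N10 x:[34,89/2] y:[29/2,30] z:[50,59] -> miss, prune
  N11 x:[23,29] y:[21,59/2] z:[27,43] -> hit [27,29], descend [4, 7, 16]
    N4 x:[53/2,29] y:[21,45/2] z:[31,37] -> miss, prune
    N7 x:[23,24] y:[51/2,53/2] z:[37,43] -> miss, prune
    N16 x:[27,28] y:[27,59/2] z:[27,29] -> hit [27,28] leaf, test {P5@t=27}
  N15 x:[65/2,77/2] y:[27/2,59/2] z:[25,53] -> miss, prune

order=[0, 9, 10, 11, 4, 7, 16, 15]  |boxes|=8  |leaves|=1  hit=P5

== RESULT ==
[0, 9, 10, 11, 4, 7, 16, 15]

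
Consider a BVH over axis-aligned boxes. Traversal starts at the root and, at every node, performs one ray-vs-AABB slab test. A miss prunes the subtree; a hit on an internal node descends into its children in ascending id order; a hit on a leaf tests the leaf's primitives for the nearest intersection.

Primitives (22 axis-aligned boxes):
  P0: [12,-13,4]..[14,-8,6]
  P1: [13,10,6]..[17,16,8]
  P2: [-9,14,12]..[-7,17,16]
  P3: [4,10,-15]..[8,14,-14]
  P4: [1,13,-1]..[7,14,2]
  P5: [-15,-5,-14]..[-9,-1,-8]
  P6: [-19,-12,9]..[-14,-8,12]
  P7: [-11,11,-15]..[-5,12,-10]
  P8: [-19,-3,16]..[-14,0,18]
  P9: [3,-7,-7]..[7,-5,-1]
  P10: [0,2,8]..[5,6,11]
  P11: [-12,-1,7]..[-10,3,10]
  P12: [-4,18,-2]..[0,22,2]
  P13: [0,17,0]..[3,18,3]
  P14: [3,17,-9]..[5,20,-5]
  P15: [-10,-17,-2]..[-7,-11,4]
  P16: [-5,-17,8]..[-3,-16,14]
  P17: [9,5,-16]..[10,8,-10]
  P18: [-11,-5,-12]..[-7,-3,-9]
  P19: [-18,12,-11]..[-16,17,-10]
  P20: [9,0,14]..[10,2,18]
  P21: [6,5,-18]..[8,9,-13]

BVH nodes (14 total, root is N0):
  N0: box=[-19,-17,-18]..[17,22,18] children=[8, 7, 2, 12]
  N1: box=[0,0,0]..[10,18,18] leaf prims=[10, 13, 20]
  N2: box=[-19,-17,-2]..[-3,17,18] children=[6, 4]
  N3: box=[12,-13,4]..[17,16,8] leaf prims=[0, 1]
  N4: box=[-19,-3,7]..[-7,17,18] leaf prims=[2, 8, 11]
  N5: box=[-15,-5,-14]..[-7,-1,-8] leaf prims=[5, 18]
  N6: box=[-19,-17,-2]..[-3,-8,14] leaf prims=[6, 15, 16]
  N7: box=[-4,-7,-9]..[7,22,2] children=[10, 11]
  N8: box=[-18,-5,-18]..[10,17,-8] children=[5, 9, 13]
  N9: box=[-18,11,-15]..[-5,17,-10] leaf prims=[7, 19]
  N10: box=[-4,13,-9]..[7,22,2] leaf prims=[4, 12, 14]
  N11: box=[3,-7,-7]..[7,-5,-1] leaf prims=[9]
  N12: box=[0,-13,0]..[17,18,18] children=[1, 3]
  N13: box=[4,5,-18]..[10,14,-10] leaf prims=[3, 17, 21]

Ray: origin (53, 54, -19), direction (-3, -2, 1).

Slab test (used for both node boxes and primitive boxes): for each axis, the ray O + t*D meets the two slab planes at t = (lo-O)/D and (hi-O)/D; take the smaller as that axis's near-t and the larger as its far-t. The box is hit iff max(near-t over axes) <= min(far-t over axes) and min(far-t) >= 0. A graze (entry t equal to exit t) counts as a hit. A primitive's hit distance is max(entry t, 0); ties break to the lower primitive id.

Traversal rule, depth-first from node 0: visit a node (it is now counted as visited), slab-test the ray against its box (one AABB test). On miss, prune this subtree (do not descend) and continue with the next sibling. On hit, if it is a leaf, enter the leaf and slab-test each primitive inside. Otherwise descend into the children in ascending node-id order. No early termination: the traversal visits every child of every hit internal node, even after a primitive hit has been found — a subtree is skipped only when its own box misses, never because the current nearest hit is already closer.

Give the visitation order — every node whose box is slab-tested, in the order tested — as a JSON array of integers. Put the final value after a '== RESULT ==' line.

Trace the traversal:
N0 x:[12,24] y:[16,71/2] z:[1,37] -> hit [16,24], descend [2, 7, 8, 12]
  N2 x:[56/3,24] y:[37/2,71/2] z:[17,37] -> hit [56/3,24], descend [4, 6]
    N4 x:[20,24] y:[37/2,57/2] z:[26,37] -> miss, prune
    N6 x:[56/3,24] y:[31,71/2] z:[17,33] -> miss, prune
  N7 x:[46/3,19] y:[16,61/2] z:[10,21] -> hit [16,19], descend [10, 11]
    N10 x:[46/3,19] y:[16,41/2] z:[10,21] -> hit [16,19] leaf, test {P4(miss), P12@t=53/3, P14(miss)}
    N11 x:[46/3,50/3] y:[59/2,61/2] z:[12,18] -> miss, prune
  N8 x:[43/3,71/3] y:[37/2,59/2] z:[1,11] -> miss, prune
  N12 x:[12,53/3] y:[18,67/2] z:[19,37] -> miss, prune

9 AABB tests over nodes [0, 2, 4, 6, 7, 10, 11, 8, 12]; 1 leaf entered; closest P12.

== RESULT ==
[0, 2, 4, 6, 7, 10, 11, 8, 12]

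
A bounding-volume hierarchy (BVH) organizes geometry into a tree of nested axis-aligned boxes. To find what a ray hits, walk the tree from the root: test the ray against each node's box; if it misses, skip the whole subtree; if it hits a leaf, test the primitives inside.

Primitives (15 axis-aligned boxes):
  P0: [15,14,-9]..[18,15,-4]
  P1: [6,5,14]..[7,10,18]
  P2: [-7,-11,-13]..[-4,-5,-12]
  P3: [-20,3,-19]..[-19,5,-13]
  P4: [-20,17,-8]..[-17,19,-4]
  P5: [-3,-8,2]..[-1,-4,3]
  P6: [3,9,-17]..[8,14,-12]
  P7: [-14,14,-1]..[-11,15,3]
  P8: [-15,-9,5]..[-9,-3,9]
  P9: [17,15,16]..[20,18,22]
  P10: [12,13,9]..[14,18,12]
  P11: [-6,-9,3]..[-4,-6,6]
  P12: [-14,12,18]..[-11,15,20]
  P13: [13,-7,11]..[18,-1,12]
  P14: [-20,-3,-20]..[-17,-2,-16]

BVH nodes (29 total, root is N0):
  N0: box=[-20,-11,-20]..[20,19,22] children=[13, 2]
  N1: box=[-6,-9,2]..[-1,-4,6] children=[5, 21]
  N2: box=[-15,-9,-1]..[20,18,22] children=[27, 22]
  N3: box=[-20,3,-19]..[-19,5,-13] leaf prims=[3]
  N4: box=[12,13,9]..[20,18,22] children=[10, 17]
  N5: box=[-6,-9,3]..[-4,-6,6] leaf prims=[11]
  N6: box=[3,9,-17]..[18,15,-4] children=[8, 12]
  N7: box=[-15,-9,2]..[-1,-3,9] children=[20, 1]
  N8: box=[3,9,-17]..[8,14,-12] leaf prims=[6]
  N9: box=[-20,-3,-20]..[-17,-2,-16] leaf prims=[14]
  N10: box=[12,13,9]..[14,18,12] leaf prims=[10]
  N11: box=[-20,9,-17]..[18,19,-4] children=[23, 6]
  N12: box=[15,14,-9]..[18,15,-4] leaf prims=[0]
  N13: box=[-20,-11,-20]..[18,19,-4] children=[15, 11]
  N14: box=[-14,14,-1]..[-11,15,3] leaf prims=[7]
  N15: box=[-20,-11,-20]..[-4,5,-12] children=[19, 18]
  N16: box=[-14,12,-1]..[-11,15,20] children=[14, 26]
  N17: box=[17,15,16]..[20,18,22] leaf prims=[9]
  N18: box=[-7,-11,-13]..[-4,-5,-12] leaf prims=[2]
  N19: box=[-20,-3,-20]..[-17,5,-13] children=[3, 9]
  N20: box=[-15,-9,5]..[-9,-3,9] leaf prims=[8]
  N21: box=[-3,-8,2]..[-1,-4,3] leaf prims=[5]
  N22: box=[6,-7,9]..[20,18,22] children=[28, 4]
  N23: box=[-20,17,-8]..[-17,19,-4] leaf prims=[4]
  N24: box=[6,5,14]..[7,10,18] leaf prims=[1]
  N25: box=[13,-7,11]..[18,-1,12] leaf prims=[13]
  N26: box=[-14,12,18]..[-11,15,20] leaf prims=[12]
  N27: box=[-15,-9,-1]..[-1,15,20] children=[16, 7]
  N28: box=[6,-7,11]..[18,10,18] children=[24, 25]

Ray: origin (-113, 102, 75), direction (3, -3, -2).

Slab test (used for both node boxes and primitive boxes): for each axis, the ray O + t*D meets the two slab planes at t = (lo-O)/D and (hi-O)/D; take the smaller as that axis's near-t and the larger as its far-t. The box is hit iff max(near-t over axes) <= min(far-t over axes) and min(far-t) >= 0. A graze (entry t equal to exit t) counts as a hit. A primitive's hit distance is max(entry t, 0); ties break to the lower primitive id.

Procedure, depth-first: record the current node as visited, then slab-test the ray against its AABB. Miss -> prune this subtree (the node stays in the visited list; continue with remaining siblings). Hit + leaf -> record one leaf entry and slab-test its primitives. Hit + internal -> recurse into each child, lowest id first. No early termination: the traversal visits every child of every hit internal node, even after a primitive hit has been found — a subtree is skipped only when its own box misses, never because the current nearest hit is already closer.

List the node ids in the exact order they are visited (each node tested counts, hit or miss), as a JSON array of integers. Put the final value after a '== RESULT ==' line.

Walk:
N0 x:[31,133/3] y:[83/3,113/3] z:[53/2,95/2] -> hit [31,113/3], descend [2, 13]
  N2 x:[98/3,133/3] y:[28,37] z:[53/2,38] -> hit [98/3,37], descend [22, 27]
    N22 x:[119/3,133/3] y:[28,109/3] z:[53/2,33] -> miss, prune
    N27 x:[98/3,112/3] y:[29,37] z:[55/2,38] -> hit [98/3,37], descend [7, 16]
      N7 x:[98/3,112/3] y:[35,37] z:[33,73/2] -> hit [35,73/2], descend [1, 20]
        N1 x:[107/3,112/3] y:[106/3,37] z:[69/2,73/2] -> hit [107/3,73/2], descend [5, 21]
          N5 x:[107/3,109/3] y:[36,37] z:[69/2,36] -> hit [36,36] leaf, test {P11@t=36}
          N21 x:[110/3,112/3] y:[106/3,110/3] z:[36,73/2] -> miss, prune
        N20 x:[98/3,104/3] y:[35,37] z:[33,35] -> miss, prune
      N16 x:[33,34] y:[29,30] z:[55/2,38] -> miss, prune
  N13 x:[31,131/3] y:[83/3,113/3] z:[79/2,95/2] -> miss, prune

Visited [0, 2, 22, 27, 7, 1, 5, 21, 20, 16, 13]. Tests: 11 box, 1 leaf. Nearest: P11.

== RESULT ==
[0, 2, 22, 27, 7, 1, 5, 21, 20, 16, 13]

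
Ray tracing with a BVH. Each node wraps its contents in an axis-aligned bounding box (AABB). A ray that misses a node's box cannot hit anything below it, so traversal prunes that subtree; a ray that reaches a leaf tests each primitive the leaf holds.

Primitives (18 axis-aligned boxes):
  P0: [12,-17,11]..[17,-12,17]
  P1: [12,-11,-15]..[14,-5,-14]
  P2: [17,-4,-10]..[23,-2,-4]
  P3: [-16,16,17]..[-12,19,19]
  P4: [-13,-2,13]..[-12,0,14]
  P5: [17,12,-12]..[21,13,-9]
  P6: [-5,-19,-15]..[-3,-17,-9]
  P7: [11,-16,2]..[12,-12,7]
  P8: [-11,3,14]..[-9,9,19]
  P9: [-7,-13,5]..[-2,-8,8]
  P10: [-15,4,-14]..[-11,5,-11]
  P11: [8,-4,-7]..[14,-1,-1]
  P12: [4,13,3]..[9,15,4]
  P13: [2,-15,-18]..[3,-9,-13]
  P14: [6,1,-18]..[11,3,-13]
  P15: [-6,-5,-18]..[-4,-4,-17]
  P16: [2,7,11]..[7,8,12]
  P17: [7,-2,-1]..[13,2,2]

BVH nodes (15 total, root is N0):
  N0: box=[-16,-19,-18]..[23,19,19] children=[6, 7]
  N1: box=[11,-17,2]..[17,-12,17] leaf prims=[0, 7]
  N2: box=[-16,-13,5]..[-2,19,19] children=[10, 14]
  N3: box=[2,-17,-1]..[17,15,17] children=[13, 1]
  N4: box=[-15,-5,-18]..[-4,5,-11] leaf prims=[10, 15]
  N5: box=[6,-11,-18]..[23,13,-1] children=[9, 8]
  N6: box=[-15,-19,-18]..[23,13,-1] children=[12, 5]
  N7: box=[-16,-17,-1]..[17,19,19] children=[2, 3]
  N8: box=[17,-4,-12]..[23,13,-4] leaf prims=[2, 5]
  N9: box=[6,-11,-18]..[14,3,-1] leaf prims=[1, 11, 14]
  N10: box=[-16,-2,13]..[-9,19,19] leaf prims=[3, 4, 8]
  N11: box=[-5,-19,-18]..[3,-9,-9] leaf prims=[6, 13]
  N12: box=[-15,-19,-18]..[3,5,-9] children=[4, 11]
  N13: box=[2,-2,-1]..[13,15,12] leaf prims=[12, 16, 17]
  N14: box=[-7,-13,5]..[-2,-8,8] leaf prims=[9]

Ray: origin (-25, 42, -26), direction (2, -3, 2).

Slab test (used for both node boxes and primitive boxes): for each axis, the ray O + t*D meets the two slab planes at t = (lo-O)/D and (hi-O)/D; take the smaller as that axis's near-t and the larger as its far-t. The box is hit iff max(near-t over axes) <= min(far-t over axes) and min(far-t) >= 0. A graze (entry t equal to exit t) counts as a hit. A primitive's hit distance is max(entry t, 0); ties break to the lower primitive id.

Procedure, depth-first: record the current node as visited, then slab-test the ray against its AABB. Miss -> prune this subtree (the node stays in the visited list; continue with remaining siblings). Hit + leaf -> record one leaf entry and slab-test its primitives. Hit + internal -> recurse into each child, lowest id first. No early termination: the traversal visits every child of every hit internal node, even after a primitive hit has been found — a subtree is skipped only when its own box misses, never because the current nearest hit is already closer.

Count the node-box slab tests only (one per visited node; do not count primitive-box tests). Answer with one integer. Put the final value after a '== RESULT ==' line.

Traverse from the root:
N0 x:[9/2,24] y:[23/3,61/3] z:[4,45/2] -> hit [23/3,61/3], descend [6, 7]
  N6 x:[5,24] y:[29/3,61/3] z:[4,25/2] -> hit [29/3,25/2], descend [5, 12]
    N5 x:[31/2,24] y:[29/3,53/3] z:[4,25/2] -> miss, prune
    N12 x:[5,14] y:[37/3,61/3] z:[4,17/2] -> miss, prune
  N7 x:[9/2,21] y:[23/3,59/3] z:[25/2,45/2] -> hit [25/2,59/3], descend [2, 3]
    N2 x:[9/2,23/2] y:[23/3,55/3] z:[31/2,45/2] -> miss, prune
    N3 x:[27/2,21] y:[9,59/3] z:[25/2,43/2] -> hit [27/2,59/3], descend [1, 13]
      N1 x:[18,21] y:[18,59/3] z:[14,43/2] -> hit [18,59/3] leaf, test {P0@t=37/2, P7(miss)}
      N13 x:[27/2,19] y:[9,44/3] z:[25/2,19] -> hit [27/2,44/3] leaf, test {P12(miss), P16(miss), P17(miss)}

9 AABB tests over nodes [0, 6, 5, 12, 7, 2, 3, 1, 13]; 2 leaves entered; closest P0.

== RESULT ==
9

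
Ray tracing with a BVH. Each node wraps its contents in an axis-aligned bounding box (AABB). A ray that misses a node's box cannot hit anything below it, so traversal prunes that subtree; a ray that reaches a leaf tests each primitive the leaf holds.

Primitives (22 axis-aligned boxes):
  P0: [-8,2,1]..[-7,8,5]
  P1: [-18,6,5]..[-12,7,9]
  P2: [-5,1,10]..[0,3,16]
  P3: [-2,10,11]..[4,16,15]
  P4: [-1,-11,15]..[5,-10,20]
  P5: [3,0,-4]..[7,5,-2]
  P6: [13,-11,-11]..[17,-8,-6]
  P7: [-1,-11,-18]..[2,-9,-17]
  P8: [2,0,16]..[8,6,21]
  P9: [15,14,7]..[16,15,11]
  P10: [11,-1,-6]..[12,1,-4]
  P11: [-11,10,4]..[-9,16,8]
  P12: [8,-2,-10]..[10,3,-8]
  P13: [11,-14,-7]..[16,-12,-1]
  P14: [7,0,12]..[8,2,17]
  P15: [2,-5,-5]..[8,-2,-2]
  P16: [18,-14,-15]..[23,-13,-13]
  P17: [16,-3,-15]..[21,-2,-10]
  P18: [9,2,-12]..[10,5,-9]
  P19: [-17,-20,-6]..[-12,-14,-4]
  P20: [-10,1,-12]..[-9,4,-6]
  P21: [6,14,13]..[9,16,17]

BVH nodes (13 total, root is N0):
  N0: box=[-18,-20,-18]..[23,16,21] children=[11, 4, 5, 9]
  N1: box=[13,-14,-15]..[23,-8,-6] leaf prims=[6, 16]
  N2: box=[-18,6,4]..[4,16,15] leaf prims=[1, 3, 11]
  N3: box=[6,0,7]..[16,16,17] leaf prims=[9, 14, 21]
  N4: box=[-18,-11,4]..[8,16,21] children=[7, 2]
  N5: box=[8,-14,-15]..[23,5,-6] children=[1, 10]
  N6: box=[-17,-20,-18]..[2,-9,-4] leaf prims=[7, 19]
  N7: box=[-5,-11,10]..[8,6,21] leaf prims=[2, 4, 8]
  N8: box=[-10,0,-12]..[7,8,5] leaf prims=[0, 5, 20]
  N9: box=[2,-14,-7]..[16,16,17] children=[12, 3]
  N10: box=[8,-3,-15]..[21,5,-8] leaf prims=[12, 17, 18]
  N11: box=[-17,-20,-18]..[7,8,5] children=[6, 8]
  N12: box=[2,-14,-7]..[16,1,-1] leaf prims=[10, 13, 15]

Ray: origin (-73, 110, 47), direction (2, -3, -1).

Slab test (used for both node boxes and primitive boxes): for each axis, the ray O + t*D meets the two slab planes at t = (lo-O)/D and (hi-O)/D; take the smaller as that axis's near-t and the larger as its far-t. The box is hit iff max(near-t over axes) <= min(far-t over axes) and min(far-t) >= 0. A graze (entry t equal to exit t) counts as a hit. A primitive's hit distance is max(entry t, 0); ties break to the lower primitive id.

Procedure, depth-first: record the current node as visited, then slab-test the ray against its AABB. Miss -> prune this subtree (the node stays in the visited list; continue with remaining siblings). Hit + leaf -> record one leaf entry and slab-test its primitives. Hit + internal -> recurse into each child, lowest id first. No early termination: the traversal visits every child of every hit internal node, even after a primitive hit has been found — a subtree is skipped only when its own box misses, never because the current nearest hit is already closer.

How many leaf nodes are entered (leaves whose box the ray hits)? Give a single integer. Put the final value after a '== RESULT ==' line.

Trace the traversal:
N0 x:[55/2,48] y:[94/3,130/3] z:[26,65] -> hit [94/3,130/3], descend [4, 5, 9, 11]
  N4 x:[55/2,81/2] y:[94/3,121/3] z:[26,43] -> hit [94/3,121/3], descend [2, 7]
    N2 x:[55/2,77/2] y:[94/3,104/3] z:[32,43] -> hit [32,104/3] leaf, test {P1(miss), P3(miss), P11(miss)}
    N7 x:[34,81/2] y:[104/3,121/3] z:[26,37] -> hit [104/3,37] leaf, test {P2@t=107/3, P4(miss), P8(miss)}
  N5 x:[81/2,48] y:[35,124/3] z:[53,62] -> miss, prune
  N9 x:[75/2,89/2] y:[94/3,124/3] z:[30,54] -> hit [75/2,124/3], descend [3, 12]
    N3 x:[79/2,89/2] y:[94/3,110/3] z:[30,40] -> miss, prune
    N12 x:[75/2,89/2] y:[109/3,124/3] z:[48,54] -> miss, prune
  N11 x:[28,40] y:[34,130/3] z:[42,65] -> miss, prune

Visited [0, 4, 2, 7, 5, 9, 3, 12, 11]. Tests: 9 box, 2 leaf. Nearest: P2.

== RESULT ==
2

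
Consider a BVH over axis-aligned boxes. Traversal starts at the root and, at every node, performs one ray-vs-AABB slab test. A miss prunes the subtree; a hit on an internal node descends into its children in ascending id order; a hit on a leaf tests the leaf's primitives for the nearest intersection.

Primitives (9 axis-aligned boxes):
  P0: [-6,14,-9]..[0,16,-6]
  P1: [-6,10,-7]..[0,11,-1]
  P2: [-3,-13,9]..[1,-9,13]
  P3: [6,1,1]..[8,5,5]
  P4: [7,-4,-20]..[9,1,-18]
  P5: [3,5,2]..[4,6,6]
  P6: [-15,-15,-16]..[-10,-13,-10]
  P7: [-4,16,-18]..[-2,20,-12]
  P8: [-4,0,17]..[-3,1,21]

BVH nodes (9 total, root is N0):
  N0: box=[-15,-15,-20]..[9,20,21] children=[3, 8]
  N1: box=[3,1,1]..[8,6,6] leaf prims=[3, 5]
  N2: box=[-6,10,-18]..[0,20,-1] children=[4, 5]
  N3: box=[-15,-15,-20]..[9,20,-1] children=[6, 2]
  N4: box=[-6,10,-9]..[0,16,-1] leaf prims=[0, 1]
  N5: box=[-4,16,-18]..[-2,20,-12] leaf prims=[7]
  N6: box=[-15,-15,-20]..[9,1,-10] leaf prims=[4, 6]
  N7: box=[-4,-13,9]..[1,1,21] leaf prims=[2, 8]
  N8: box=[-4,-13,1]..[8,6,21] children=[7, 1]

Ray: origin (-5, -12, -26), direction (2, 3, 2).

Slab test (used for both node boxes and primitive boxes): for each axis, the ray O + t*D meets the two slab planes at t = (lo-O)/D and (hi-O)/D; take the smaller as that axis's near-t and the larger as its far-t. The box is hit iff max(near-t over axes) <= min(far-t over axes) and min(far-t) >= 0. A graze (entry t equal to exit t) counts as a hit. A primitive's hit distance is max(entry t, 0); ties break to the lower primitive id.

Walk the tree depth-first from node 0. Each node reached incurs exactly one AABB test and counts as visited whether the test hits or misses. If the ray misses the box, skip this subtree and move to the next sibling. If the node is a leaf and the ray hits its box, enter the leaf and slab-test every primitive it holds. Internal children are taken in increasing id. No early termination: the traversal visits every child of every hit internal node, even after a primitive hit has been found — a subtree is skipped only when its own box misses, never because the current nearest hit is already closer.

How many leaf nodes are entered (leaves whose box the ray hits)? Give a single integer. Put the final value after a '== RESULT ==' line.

Walk:
N0 x:[-5,7] y:[-1,32/3] z:[3,47/2] -> hit [3,7], descend [3, 8]
  N3 x:[-5,7] y:[-1,32/3] z:[3,25/2] -> hit [3,7], descend [2, 6]
    N2 x:[-1/2,5/2] y:[22/3,32/3] z:[4,25/2] -> miss, prune
    N6 x:[-5,7] y:[-1,13/3] z:[3,8] -> hit [3,13/3] leaf, test {P4(miss), P6(miss)}
  N8 x:[1/2,13/2] y:[-1/3,6] z:[27/2,47/2] -> miss, prune

order=[0, 3, 2, 6, 8]  |boxes|=5  |leaves|=1  hit=miss

== RESULT ==
1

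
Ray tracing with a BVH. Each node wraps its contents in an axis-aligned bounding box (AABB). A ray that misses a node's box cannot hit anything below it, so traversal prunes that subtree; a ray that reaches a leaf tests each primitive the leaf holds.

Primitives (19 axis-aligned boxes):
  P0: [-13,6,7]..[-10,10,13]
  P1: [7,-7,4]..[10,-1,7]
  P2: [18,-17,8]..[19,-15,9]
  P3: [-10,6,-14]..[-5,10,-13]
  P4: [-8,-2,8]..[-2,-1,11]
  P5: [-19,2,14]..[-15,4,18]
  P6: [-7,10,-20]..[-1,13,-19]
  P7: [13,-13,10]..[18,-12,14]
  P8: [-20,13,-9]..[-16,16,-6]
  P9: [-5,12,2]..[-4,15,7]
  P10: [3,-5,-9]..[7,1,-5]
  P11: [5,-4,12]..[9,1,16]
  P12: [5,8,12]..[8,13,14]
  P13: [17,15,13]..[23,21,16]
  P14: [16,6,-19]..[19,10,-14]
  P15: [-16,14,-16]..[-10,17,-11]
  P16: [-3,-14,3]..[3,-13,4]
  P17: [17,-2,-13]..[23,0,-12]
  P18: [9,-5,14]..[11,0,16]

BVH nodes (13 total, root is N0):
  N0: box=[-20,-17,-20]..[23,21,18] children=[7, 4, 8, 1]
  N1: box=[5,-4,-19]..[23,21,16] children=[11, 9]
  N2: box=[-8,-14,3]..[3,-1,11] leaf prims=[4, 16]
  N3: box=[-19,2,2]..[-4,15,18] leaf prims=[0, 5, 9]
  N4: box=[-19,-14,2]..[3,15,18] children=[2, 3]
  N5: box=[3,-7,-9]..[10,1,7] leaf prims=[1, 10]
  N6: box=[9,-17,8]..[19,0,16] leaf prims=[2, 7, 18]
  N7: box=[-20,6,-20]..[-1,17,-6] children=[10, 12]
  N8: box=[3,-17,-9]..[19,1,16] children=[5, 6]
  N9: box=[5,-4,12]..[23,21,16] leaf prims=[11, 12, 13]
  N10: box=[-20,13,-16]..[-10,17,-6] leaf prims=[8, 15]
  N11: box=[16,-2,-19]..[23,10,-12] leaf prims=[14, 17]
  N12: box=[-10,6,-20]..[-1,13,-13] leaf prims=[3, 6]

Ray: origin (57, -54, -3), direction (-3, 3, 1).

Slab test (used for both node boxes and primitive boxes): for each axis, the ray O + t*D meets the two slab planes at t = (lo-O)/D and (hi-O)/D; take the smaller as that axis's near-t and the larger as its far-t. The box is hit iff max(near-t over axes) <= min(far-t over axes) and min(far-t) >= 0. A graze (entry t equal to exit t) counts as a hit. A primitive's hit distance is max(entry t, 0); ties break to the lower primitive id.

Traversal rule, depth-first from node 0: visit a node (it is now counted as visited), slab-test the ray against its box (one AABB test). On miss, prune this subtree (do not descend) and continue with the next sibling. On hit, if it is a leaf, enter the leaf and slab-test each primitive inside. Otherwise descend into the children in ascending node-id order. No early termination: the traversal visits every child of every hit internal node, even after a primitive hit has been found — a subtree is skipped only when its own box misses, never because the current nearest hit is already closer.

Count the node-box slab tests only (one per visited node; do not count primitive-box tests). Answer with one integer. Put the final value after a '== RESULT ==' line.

Trace the traversal:
N0 x:[34/3,77/3] y:[37/3,25] z:[-17,21] -> hit [37/3,21], descend [1, 4, 7, 8]
  N1 x:[34/3,52/3] y:[50/3,25] z:[-16,19] -> hit [50/3,52/3], descend [9, 11]
    N9 x:[34/3,52/3] y:[50/3,25] z:[15,19] -> hit [50/3,52/3] leaf, test {P11@t=50/3, P12(miss), P13(miss)}
    N11 x:[34/3,41/3] y:[52/3,64/3] z:[-16,-9] -> miss, prune
  N4 x:[18,76/3] y:[40/3,23] z:[5,21] -> hit [18,21], descend [2, 3]
    N2 x:[18,65/3] y:[40/3,53/3] z:[6,14] -> miss, prune
    N3 x:[61/3,76/3] y:[56/3,23] z:[5,21] -> hit [61/3,21] leaf, test {P0(miss), P5(miss), P9(miss)}
  N7 x:[58/3,77/3] y:[20,71/3] z:[-17,-3] -> miss, prune
  N8 x:[38/3,18] y:[37/3,55/3] z:[-6,19] -> hit [38/3,18], descend [5, 6]
    N5 x:[47/3,18] y:[47/3,55/3] z:[-6,10] -> miss, prune
    N6 x:[38/3,16] y:[37/3,18] z:[11,19] -> hit [38/3,16] leaf, test {P2(miss), P7@t=41/3, P18(miss)}

order=[0, 1, 9, 11, 4, 2, 3, 7, 8, 5, 6]  |boxes|=11  |leaves|=3  hit=P7

== RESULT ==
11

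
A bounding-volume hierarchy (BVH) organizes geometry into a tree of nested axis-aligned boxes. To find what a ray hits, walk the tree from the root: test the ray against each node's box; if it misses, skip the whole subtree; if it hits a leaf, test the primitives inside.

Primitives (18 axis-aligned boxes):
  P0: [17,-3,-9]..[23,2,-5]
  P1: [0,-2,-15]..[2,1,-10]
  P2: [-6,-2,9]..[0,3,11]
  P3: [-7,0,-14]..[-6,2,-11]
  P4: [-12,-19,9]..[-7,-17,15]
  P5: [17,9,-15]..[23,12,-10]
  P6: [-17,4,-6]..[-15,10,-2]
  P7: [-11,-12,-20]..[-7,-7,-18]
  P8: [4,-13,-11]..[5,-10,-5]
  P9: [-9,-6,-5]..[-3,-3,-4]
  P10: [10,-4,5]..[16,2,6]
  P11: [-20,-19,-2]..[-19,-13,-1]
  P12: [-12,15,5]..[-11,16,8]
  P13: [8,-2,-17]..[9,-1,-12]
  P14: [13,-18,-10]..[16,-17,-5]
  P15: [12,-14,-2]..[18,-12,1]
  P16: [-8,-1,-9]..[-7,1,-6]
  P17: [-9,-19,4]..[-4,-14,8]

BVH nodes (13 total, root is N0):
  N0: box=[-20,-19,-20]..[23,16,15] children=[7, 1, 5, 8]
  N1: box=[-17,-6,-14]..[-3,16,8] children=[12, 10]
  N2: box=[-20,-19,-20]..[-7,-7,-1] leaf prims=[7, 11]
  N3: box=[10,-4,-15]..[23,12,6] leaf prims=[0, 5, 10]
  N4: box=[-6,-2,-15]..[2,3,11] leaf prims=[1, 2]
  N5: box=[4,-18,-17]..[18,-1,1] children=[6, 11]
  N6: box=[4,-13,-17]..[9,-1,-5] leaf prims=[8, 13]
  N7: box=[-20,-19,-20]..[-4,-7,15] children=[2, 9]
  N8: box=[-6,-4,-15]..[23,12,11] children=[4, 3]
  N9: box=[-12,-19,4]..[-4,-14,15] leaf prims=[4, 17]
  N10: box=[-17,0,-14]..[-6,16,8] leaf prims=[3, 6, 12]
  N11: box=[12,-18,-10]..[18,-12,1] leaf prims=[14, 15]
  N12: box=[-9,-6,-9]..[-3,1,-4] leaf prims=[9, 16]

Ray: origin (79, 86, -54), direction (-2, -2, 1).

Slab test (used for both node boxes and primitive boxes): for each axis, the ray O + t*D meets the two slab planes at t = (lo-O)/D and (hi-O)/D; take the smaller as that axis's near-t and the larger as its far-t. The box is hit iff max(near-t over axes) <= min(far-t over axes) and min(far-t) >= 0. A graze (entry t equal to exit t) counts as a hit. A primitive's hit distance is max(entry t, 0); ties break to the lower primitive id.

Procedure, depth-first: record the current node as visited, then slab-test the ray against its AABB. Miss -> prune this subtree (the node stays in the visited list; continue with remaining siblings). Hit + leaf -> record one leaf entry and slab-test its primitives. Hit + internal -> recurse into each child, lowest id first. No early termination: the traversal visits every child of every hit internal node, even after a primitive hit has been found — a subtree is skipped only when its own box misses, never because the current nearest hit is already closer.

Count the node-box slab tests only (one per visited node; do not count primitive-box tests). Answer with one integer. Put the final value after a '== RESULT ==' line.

Walk:
N0 x:[28,99/2] y:[35,105/2] z:[34,69] -> hit [35,99/2], descend [1, 5, 7, 8]
  N1 x:[41,48] y:[35,46] z:[40,62] -> hit [41,46], descend [10, 12]
    N10 x:[85/2,48] y:[35,43] z:[40,62] -> hit [85/2,43] leaf, test {P3@t=85/2, P6(miss), P12(miss)}
    N12 x:[41,44] y:[85/2,46] z:[45,50] -> miss, prune
  N5 x:[61/2,75/2] y:[87/2,52] z:[37,55] -> miss, prune
  N7 x:[83/2,99/2] y:[93/2,105/2] z:[34,69] -> hit [93/2,99/2], descend [2, 9]
    N2 x:[43,99/2] y:[93/2,105/2] z:[34,53] -> hit [93/2,99/2] leaf, test {P7(miss), P11(miss)}
    N9 x:[83/2,91/2] y:[50,105/2] z:[58,69] -> miss, prune
  N8 x:[28,85/2] y:[37,45] z:[39,65] -> hit [39,85/2], descend [3, 4]
    N3 x:[28,69/2] y:[37,45] z:[39,60] -> miss, prune
    N4 x:[77/2,85/2] y:[83/2,44] z:[39,65] -> hit [83/2,85/2] leaf, test {P1(miss), P2(miss)}

11 AABB tests over nodes [0, 1, 10, 12, 5, 7, 2, 9, 8, 3, 4]; 3 leaves entered; closest P3.

== RESULT ==
11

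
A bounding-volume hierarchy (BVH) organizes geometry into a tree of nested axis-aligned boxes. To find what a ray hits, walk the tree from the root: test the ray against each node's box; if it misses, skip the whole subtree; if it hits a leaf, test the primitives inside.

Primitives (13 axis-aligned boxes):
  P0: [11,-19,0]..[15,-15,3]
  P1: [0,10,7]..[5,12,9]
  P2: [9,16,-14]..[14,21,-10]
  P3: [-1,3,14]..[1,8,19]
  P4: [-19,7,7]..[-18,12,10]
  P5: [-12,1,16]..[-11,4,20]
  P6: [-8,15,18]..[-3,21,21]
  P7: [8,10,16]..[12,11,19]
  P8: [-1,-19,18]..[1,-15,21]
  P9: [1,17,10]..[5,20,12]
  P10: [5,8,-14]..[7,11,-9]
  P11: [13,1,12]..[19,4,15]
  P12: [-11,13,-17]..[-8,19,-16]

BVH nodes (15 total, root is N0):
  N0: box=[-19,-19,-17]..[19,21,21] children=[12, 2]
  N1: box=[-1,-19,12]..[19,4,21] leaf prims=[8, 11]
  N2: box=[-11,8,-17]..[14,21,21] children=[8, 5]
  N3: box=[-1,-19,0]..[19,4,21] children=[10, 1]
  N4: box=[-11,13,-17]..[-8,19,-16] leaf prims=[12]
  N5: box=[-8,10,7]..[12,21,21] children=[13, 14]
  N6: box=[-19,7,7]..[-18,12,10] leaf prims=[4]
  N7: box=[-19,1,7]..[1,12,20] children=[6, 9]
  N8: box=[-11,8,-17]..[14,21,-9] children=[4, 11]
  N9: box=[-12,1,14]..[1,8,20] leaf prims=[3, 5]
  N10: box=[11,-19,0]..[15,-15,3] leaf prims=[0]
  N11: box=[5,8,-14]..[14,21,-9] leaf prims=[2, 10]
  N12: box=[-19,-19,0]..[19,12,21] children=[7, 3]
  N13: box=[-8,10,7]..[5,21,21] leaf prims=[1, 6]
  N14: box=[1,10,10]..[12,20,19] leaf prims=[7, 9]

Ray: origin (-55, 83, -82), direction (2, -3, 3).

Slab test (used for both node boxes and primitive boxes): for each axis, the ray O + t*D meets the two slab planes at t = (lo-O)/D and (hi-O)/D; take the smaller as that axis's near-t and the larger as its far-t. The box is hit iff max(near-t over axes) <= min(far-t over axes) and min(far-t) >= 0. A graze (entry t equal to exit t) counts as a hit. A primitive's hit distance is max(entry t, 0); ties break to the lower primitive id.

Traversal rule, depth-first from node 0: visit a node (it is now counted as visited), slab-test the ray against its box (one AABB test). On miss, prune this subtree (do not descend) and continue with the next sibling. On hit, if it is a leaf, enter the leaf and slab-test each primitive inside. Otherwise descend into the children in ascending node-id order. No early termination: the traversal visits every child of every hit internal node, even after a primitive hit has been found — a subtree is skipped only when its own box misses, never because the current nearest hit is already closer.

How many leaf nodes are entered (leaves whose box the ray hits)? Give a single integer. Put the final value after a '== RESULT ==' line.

Traverse from the root:
N0 x:[18,37] y:[62/3,34] z:[65/3,103/3] -> hit [65/3,34], descend [2, 12]
  N2 x:[22,69/2] y:[62/3,25] z:[65/3,103/3] -> hit [22,25], descend [5, 8]
    N5 x:[47/2,67/2] y:[62/3,73/3] z:[89/3,103/3] -> miss, prune
    N8 x:[22,69/2] y:[62/3,25] z:[65/3,73/3] -> hit [22,73/3], descend [4, 11]
      N4 x:[22,47/2] y:[64/3,70/3] z:[65/3,22] -> hit [22,22] leaf, test {P12@t=22}
      N11 x:[30,69/2] y:[62/3,25] z:[68/3,73/3] -> miss, prune
  N12 x:[18,37] y:[71/3,34] z:[82/3,103/3] -> hit [82/3,34], descend [3, 7]
    N3 x:[27,37] y:[79/3,34] z:[82/3,103/3] -> hit [82/3,34], descend [1, 10]
      N1 x:[27,37] y:[79/3,34] z:[94/3,103/3] -> hit [94/3,34] leaf, test {P8(miss), P11(miss)}
      N10 x:[33,35] y:[98/3,34] z:[82/3,85/3] -> miss, prune
    N7 x:[18,28] y:[71/3,82/3] z:[89/3,34] -> miss, prune

Summary -> nodes [0, 2, 5, 8, 4, 11, 12, 3, 1, 10, 7]; box-tests=11; leaf-entries=2; first=P12

== RESULT ==
2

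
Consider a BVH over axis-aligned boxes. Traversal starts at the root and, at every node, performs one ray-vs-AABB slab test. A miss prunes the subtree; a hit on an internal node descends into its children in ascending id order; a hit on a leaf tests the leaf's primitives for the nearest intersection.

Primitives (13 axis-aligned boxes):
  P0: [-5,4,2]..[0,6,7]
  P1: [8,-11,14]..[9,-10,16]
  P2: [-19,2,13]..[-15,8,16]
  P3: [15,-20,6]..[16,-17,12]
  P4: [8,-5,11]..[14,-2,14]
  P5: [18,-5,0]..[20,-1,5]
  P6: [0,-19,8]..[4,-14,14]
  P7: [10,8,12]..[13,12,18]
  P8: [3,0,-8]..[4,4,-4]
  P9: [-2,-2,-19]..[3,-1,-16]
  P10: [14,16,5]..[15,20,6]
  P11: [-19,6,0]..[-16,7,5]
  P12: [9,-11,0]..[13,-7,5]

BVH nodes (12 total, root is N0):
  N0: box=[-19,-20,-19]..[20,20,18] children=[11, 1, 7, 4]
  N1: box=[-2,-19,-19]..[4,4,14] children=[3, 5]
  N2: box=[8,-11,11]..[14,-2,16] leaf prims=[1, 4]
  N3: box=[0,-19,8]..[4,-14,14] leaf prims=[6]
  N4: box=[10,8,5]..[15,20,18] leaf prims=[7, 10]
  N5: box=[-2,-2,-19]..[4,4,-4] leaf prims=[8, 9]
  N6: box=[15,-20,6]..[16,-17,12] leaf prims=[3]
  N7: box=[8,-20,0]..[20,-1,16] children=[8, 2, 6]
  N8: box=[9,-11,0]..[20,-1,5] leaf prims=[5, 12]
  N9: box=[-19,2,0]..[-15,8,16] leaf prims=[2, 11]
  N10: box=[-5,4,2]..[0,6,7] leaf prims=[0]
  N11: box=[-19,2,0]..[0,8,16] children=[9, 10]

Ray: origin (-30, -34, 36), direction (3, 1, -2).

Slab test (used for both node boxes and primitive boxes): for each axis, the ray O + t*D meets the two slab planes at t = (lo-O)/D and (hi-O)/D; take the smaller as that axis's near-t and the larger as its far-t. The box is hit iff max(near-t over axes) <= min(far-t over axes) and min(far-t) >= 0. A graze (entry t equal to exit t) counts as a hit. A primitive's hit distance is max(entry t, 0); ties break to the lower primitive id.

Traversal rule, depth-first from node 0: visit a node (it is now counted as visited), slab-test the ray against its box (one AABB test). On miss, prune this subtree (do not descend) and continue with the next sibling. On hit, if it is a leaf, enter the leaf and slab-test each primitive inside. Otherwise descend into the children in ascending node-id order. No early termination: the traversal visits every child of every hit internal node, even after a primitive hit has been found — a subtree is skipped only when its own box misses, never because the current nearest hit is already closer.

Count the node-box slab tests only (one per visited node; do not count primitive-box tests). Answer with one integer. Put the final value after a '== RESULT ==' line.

Trace the traversal:
N0 x:[11/3,50/3] y:[14,54] z:[9,55/2] -> hit [14,50/3], descend [1, 4, 7, 11]
  N1 x:[28/3,34/3] y:[15,38] z:[11,55/2] -> miss, prune
  N4 x:[40/3,15] y:[42,54] z:[9,31/2] -> miss, prune
  N7 x:[38/3,50/3] y:[14,33] z:[10,18] -> hit [14,50/3], descend [2, 6, 8]
    N2 x:[38/3,44/3] y:[23,32] z:[10,25/2] -> miss, prune
    N6 x:[15,46/3] y:[14,17] z:[12,15] -> hit [15,15] leaf, test {P3@t=15}
    N8 x:[13,50/3] y:[23,33] z:[31/2,18] -> miss, prune
  N11 x:[11/3,10] y:[36,42] z:[10,18] -> miss, prune

Visited [0, 1, 4, 7, 2, 6, 8, 11]. Tests: 8 box, 1 leaf. Nearest: P3.

== RESULT ==
8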